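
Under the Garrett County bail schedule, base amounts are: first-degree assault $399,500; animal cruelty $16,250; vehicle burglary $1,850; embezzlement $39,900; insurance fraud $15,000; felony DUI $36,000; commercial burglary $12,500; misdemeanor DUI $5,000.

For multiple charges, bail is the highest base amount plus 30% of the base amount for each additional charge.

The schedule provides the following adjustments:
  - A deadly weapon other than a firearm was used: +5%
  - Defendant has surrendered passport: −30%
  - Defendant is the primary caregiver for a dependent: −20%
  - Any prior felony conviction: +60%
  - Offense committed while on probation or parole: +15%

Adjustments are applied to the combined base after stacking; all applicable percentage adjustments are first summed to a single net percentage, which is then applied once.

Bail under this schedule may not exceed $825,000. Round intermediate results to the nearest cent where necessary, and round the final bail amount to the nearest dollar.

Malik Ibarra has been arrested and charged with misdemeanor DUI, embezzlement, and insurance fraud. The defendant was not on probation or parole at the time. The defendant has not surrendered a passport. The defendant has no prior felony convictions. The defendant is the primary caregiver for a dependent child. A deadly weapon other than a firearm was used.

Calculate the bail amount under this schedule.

Base amounts from the schedule: misdemeanor DUI $5,000; embezzlement $39,900; insurance fraud $15,000.
Stacking rule: highest base plus 30% of each additional charge. Highest is embezzlement at $39,900. Additional: $5,000 × 30% = $1,500; $15,000 × 30% = $4,500. Combined base = $39,900 + $6,000 = $45,900.
Net percentage adjustment: +5% −20% = −15%. $45,900 × 0.85 = $39,015.
$39,015 is within the $825,000 maximum.

$39,015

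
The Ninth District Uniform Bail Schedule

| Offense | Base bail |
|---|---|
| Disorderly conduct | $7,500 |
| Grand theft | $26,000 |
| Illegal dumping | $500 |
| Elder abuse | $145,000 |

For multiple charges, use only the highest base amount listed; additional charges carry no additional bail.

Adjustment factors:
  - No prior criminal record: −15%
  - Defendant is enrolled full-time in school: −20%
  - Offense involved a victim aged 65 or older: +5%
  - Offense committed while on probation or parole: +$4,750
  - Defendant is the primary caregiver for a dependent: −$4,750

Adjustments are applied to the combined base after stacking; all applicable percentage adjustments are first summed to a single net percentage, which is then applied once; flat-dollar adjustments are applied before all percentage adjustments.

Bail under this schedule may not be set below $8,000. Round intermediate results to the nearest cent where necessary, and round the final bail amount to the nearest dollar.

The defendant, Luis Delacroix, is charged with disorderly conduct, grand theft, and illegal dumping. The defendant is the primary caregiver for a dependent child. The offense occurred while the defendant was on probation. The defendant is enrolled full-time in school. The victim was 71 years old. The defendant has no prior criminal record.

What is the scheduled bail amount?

$18,200

Base amounts from the schedule: disorderly conduct $7,500; grand theft $26,000; illegal dumping $500.
Stacking rule: use the highest base only. Highest is grand theft at $26,000. Combined base = $26,000.
Offense committed while on probation or parole (+$4,750 flat): $26,000 + $4,750 = $30,750.
Defendant is the primary caregiver for a dependent (−$4,750 flat): $30,750 − $4,750 = $26,000.
Net percentage adjustment: −15% −20% +5% = −30%. $26,000 × 0.7 = $18,200.
$18,200 is at or above the $8,000 minimum.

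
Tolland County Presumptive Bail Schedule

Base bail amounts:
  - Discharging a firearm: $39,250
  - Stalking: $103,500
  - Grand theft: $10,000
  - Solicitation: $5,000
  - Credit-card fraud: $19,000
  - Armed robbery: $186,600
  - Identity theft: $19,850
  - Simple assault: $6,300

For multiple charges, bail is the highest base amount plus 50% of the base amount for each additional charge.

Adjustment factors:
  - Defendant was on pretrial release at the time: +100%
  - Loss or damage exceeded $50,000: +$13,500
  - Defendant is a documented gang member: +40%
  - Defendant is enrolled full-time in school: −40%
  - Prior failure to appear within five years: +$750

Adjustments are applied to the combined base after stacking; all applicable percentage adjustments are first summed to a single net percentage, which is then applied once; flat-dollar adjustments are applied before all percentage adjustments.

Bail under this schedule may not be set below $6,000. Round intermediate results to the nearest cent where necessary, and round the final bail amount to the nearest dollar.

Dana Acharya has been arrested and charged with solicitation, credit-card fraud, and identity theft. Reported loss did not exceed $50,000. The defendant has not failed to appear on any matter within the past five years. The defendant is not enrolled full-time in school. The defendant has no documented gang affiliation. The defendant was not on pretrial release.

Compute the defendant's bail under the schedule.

$31,850

Base amounts from the schedule: solicitation $5,000; credit-card fraud $19,000; identity theft $19,850.
Stacking rule: highest base plus 50% of each additional charge. Highest is identity theft at $19,850. Additional: $5,000 × 50% = $2,500; $19,000 × 50% = $9,500. Combined base = $19,850 + $12,000 = $31,850.
No adjustment factors apply to this defendant.
$31,850 is at or above the $6,000 minimum.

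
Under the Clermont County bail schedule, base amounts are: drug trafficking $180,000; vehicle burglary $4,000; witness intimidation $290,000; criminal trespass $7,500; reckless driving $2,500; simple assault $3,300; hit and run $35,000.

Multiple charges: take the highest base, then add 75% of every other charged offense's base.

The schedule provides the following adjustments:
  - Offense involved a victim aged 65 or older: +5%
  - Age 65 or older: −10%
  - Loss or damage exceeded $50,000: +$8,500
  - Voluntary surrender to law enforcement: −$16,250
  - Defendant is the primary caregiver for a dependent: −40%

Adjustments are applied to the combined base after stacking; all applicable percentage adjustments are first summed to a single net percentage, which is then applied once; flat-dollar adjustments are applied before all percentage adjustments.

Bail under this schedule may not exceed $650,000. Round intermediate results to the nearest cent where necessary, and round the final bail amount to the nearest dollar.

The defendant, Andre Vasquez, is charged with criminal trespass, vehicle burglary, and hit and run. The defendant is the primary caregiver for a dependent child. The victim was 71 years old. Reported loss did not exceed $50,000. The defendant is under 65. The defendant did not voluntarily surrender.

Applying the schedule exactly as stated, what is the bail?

$28,356

Base amounts from the schedule: criminal trespass $7,500; vehicle burglary $4,000; hit and run $35,000.
Stacking rule: highest base plus 75% of each additional charge. Highest is hit and run at $35,000. Additional: $7,500 × 75% = $5,625; $4,000 × 75% = $3,000. Combined base = $35,000 + $8,625 = $43,625.
Net percentage adjustment: +5% −40% = −35%. $43,625 × 0.65 = $28,356.25.
$28,356.25 is within the $650,000 maximum.
Rounded to the nearest dollar: $28,356.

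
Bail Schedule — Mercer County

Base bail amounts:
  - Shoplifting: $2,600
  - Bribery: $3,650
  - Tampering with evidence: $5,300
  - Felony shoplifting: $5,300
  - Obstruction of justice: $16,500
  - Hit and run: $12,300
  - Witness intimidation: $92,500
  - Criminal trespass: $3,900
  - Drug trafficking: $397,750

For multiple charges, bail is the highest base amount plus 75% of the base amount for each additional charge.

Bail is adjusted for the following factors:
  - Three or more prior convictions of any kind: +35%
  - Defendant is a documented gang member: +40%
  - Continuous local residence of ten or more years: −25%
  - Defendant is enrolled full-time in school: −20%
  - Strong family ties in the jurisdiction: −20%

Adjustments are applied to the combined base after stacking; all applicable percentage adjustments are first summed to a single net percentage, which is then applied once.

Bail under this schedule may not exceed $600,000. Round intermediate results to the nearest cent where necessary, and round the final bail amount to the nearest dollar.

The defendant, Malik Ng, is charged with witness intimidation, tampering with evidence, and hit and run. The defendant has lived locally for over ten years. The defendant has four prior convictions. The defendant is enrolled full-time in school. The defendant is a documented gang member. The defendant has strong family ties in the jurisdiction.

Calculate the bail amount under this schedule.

$116,270

Base amounts from the schedule: witness intimidation $92,500; tampering with evidence $5,300; hit and run $12,300.
Stacking rule: highest base plus 75% of each additional charge. Highest is witness intimidation at $92,500. Additional: $5,300 × 75% = $3,975; $12,300 × 75% = $9,225. Combined base = $92,500 + $13,200 = $105,700.
Net percentage adjustment: +35% +40% −25% −20% −20% = +10%. $105,700 × 1.1 = $116,270.
$116,270 is within the $600,000 maximum.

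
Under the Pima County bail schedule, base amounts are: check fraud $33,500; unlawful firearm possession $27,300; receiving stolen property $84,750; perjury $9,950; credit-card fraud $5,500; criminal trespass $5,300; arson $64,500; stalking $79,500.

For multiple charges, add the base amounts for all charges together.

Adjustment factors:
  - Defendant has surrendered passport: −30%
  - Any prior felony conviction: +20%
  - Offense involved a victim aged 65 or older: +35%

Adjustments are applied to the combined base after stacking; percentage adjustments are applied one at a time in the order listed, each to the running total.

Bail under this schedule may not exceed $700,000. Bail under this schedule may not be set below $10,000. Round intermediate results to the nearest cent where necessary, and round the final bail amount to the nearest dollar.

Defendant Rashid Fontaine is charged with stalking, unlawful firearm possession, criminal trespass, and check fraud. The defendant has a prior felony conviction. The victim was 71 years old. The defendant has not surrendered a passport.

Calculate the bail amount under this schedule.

Base amounts from the schedule: stalking $79,500; unlawful firearm possession $27,300; criminal trespass $5,300; check fraud $33,500.
Stacking rule: sum of all bases. $79,500 + $27,300 + $5,300 + $33,500 = $145,600.
Any prior felony conviction (+20%): $145,600 × 1.2 = $174,720.
Offense involved a victim aged 65 or older (+35%): $174,720 × 1.35 = $235,872.
$235,872 is within the $700,000 maximum.
$235,872 is at or above the $10,000 minimum.

$235,872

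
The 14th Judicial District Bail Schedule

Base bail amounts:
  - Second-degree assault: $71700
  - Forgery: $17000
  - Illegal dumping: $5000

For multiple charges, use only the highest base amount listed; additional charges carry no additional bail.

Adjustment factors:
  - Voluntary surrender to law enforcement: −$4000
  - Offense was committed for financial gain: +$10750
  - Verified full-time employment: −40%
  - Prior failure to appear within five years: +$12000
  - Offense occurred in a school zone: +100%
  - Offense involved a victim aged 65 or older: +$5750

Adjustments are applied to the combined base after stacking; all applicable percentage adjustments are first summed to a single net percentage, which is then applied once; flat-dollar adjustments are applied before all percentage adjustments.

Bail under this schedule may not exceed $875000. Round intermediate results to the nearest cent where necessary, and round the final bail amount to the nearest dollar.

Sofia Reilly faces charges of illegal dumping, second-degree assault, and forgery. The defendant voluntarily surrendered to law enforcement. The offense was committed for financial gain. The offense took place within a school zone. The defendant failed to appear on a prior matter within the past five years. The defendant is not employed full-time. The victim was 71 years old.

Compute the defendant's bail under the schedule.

Base amounts from the schedule: illegal dumping $5000; second-degree assault $71700; forgery $17000.
Stacking rule: use the highest base only. Highest is second-degree assault at $71700. Combined base = $71700.
Voluntary surrender to law enforcement (−$4000 flat): $71700 − $4000 = $67700.
Offense was committed for financial gain (+$10750 flat): $67700 + $10750 = $78450.
Prior failure to appear within five years (+$12000 flat): $78450 + $12000 = $90450.
Offense involved a victim aged 65 or older (+$5750 flat): $90450 + $5750 = $96200.
Offense occurred in a school zone (+100%): $96200 × 2 = $192400.
$192400 is within the $875000 maximum.

$192400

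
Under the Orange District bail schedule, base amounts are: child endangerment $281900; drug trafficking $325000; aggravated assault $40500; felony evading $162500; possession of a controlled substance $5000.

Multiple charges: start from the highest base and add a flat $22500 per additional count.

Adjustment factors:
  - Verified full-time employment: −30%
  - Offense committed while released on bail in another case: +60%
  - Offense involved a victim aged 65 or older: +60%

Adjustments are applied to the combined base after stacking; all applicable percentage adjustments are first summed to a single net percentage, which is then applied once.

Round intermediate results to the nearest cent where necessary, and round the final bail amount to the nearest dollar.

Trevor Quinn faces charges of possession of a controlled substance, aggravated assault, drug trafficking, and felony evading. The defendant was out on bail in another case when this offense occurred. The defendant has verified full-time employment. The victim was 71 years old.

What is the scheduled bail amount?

Base amounts from the schedule: possession of a controlled substance $5000; aggravated assault $40500; drug trafficking $325000; felony evading $162500.
Stacking rule: highest base plus $22500 per additional charge. Highest is drug trafficking at $325000; 3 additional charges → +$67500. Combined base = $392500.
Net percentage adjustment: −30% +60% +60% = +90%. $392500 × 1.9 = $745750.

$745750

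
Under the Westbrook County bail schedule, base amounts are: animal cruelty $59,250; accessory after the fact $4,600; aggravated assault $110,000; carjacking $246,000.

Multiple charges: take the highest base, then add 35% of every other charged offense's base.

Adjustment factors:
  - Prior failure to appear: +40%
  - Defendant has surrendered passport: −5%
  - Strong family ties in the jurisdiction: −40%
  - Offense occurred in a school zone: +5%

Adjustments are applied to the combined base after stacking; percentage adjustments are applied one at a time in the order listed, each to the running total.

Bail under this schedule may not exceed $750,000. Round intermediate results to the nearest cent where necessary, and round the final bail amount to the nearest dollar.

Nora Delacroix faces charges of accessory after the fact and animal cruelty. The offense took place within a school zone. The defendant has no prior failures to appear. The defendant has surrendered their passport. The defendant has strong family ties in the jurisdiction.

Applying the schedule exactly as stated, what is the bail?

$36,425

Base amounts from the schedule: accessory after the fact $4,600; animal cruelty $59,250.
Stacking rule: highest base plus 35% of each additional charge. Highest is animal cruelty at $59,250. Additional: $4,600 × 35% = $1,610. Combined base = $59,250 + $1,610 = $60,860.
Defendant has surrendered passport (−5%): $60,860 × 0.95 = $57,817.
Strong family ties in the jurisdiction (−40%): $57,817 × 0.6 = $34,690.20.
Offense occurred in a school zone (+5%): $34,690.20 × 1.05 = $36,424.71.
$36,424.71 is within the $750,000 maximum.
Rounded to the nearest dollar: $36,425.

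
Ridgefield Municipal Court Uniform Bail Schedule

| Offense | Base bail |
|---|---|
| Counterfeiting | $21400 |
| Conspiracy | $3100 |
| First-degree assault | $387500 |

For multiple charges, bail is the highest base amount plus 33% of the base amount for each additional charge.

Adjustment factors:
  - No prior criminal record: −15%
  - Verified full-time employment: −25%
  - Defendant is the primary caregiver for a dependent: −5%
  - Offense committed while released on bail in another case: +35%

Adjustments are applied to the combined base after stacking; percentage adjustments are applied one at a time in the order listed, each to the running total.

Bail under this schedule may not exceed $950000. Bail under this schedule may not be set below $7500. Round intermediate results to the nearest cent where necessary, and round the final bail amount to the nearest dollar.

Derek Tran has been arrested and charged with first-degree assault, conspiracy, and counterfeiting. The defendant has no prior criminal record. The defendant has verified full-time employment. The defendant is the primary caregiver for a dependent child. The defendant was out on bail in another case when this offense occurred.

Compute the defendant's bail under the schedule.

$323428

Base amounts from the schedule: first-degree assault $387500; conspiracy $3100; counterfeiting $21400.
Stacking rule: highest base plus 33% of each additional charge. Highest is first-degree assault at $387500. Additional: $3100 × 33% = $1023; $21400 × 33% = $7062. Combined base = $387500 + $8085 = $395585.
No prior criminal record (−15%): $395585 × 0.85 = $336247.25.
Verified full-time employment (−25%): $336247.25 × 0.75 = $252185.44.
Defendant is the primary caregiver for a dependent (−5%): $252185.44 × 0.95 = $239576.17.
Offense committed while released on bail in another case (+35%): $239576.17 × 1.35 = $323427.83.
$323427.83 is within the $950000 maximum.
$323427.83 is at or above the $7500 minimum.
Rounded to the nearest dollar: $323428.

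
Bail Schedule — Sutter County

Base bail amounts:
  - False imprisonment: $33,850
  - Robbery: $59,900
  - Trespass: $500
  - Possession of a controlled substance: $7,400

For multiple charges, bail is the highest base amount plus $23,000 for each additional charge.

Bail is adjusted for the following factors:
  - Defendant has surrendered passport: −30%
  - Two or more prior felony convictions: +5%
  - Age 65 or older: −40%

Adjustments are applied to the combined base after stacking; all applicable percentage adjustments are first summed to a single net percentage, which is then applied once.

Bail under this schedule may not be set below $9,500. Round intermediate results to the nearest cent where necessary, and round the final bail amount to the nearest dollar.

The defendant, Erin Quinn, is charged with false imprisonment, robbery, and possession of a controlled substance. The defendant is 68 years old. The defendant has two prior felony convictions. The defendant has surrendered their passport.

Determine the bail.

$37,065

Base amounts from the schedule: false imprisonment $33,850; robbery $59,900; possession of a controlled substance $7,400.
Stacking rule: highest base plus $23,000 per additional charge. Highest is robbery at $59,900; 2 additional charges → +$46,000. Combined base = $105,900.
Net percentage adjustment: −30% +5% −40% = −65%. $105,900 × 0.35 = $37,065.
$37,065 is at or above the $9,500 minimum.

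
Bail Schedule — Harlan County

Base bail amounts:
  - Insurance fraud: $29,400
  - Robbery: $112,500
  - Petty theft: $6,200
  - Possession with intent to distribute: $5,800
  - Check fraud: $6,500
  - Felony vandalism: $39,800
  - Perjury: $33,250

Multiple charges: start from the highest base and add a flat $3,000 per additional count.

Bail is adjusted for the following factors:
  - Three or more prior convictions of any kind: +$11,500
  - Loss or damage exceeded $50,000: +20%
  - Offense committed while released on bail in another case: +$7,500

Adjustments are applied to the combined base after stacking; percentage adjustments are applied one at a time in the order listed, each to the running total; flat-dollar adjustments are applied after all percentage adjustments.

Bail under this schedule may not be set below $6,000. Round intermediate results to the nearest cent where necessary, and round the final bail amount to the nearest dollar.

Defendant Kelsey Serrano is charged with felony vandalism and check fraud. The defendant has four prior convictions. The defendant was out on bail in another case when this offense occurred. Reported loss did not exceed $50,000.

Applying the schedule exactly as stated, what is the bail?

Base amounts from the schedule: felony vandalism $39,800; check fraud $6,500.
Stacking rule: highest base plus $3,000 per additional charge. Highest is felony vandalism at $39,800; 1 additional charge → +$3,000. Combined base = $42,800.
Three or more prior convictions of any kind (+$11,500 flat): $42,800 + $11,500 = $54,300.
Offense committed while released on bail in another case (+$7,500 flat): $54,300 + $7,500 = $61,800.
$61,800 is at or above the $6,000 minimum.

$61,800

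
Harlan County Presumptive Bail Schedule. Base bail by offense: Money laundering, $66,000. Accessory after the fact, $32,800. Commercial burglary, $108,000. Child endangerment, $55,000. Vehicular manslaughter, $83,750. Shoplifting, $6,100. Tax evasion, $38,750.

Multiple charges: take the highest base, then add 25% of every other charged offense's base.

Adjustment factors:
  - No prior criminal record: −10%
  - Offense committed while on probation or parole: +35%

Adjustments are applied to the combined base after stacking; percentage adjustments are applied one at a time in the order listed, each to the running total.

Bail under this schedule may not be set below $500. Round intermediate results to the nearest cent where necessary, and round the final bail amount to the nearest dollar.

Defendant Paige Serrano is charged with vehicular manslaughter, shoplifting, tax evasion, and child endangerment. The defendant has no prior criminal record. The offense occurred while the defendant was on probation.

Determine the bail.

Base amounts from the schedule: vehicular manslaughter $83,750; shoplifting $6,100; tax evasion $38,750; child endangerment $55,000.
Stacking rule: highest base plus 25% of each additional charge. Highest is vehicular manslaughter at $83,750. Additional: $6,100 × 25% = $1,525; $38,750 × 25% = $9,687.50; $55,000 × 25% = $13,750. Combined base = $83,750 + $24,962.50 = $108,712.50.
No prior criminal record (−10%): $108,712.50 × 0.9 = $97,841.25.
Offense committed while on probation or parole (+35%): $97,841.25 × 1.35 = $132,085.69.
$132,085.69 is at or above the $500 minimum.
Rounded to the nearest dollar: $132,086.

$132,086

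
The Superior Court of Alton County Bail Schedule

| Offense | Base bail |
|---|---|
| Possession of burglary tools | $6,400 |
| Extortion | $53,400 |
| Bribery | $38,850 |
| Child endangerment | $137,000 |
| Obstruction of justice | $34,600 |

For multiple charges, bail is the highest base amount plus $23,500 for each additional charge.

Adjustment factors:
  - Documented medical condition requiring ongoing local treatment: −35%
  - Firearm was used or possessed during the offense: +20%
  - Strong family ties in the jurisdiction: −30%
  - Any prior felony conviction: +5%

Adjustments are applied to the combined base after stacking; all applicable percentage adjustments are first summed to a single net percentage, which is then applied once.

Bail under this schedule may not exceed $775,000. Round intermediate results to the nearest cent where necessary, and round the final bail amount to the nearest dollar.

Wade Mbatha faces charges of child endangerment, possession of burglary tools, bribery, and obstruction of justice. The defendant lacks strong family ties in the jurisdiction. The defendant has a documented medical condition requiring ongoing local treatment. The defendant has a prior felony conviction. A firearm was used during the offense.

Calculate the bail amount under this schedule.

$186,750

Base amounts from the schedule: child endangerment $137,000; possession of burglary tools $6,400; bribery $38,850; obstruction of justice $34,600.
Stacking rule: highest base plus $23,500 per additional charge. Highest is child endangerment at $137,000; 3 additional charges → +$70,500. Combined base = $207,500.
Net percentage adjustment: −35% +20% +5% = −10%. $207,500 × 0.9 = $186,750.
$186,750 is within the $775,000 maximum.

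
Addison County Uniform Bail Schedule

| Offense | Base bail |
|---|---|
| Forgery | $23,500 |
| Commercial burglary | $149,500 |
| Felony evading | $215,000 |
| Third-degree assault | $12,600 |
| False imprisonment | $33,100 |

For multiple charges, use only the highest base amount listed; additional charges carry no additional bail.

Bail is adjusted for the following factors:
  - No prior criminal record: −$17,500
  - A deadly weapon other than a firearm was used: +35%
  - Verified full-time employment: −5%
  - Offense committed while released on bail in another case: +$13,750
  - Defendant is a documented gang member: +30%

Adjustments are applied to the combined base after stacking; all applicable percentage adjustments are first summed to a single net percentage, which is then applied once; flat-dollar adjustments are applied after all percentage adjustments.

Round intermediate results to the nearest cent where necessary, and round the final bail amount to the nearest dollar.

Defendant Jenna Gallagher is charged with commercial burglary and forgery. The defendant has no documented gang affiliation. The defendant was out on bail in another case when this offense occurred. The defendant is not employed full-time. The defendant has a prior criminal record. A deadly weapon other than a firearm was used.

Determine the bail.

Base amounts from the schedule: commercial burglary $149,500; forgery $23,500.
Stacking rule: use the highest base only. Highest is commercial burglary at $149,500. Combined base = $149,500.
A deadly weapon other than a firearm was used (+35%): $149,500 × 1.35 = $201,825.
Offense committed while released on bail in another case (+$13,750 flat): $201,825 + $13,750 = $215,575.

$215,575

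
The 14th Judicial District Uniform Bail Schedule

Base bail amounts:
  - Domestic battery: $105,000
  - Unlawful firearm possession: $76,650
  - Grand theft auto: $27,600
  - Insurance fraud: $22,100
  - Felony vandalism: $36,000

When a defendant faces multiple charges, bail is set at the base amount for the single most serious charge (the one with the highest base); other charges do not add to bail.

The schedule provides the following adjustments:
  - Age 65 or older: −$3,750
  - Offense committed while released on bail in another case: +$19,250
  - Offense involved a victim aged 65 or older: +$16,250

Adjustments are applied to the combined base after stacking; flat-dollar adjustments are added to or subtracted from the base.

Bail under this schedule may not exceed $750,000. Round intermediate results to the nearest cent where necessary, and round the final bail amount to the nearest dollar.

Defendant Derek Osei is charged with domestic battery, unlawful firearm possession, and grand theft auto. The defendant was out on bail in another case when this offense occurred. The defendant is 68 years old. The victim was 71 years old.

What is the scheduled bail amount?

Base amounts from the schedule: domestic battery $105,000; unlawful firearm possession $76,650; grand theft auto $27,600.
Stacking rule: use the highest base only. Highest is domestic battery at $105,000. Combined base = $105,000.
Age 65 or older (−$3,750 flat): $105,000 − $3,750 = $101,250.
Offense committed while released on bail in another case (+$19,250 flat): $101,250 + $19,250 = $120,500.
Offense involved a victim aged 65 or older (+$16,250 flat): $120,500 + $16,250 = $136,750.
$136,750 is within the $750,000 maximum.

$136,750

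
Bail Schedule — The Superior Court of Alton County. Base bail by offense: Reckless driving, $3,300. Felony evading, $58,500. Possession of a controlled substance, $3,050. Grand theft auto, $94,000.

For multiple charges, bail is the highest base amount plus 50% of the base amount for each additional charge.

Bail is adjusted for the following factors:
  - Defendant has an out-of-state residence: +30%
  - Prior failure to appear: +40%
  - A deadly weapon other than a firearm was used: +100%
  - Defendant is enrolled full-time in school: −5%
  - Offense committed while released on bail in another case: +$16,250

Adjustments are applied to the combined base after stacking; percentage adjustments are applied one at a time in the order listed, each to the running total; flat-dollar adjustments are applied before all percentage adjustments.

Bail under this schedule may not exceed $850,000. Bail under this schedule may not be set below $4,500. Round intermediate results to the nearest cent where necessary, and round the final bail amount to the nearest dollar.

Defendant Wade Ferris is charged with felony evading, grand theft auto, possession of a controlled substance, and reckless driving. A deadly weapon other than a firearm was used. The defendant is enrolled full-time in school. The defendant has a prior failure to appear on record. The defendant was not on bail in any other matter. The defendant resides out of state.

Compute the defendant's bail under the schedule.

Base amounts from the schedule: felony evading $58,500; grand theft auto $94,000; possession of a controlled substance $3,050; reckless driving $3,300.
Stacking rule: highest base plus 50% of each additional charge. Highest is grand theft auto at $94,000. Additional: $58,500 × 50% = $29,250; $3,050 × 50% = $1,525; $3,300 × 50% = $1,650. Combined base = $94,000 + $32,425 = $126,425.
Defendant has an out-of-state residence (+30%): $126,425 × 1.3 = $164,352.50.
Prior failure to appear (+40%): $164,352.50 × 1.4 = $230,093.50.
A deadly weapon other than a firearm was used (+100%): $230,093.50 × 2 = $460,187.
Defendant is enrolled full-time in school (−5%): $460,187 × 0.95 = $437,177.65.
$437,177.65 is within the $850,000 maximum.
$437,177.65 is at or above the $4,500 minimum.
Rounded to the nearest dollar: $437,178.

$437,178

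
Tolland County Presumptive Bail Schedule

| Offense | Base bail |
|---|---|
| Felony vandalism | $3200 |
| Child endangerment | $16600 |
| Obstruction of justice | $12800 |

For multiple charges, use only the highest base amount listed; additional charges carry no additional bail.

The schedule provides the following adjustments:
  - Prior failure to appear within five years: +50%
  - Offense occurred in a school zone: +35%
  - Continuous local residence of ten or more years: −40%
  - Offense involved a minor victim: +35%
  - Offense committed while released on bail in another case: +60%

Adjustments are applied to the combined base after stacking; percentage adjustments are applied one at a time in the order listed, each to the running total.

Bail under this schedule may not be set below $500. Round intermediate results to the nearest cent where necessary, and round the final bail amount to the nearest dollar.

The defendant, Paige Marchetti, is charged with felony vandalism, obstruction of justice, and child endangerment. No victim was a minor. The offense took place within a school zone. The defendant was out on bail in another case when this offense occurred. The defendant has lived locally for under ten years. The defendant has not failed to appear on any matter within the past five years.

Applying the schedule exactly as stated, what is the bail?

$35856

Base amounts from the schedule: felony vandalism $3200; obstruction of justice $12800; child endangerment $16600.
Stacking rule: use the highest base only. Highest is child endangerment at $16600. Combined base = $16600.
Offense occurred in a school zone (+35%): $16600 × 1.35 = $22410.
Offense committed while released on bail in another case (+60%): $22410 × 1.6 = $35856.
$35856 is at or above the $500 minimum.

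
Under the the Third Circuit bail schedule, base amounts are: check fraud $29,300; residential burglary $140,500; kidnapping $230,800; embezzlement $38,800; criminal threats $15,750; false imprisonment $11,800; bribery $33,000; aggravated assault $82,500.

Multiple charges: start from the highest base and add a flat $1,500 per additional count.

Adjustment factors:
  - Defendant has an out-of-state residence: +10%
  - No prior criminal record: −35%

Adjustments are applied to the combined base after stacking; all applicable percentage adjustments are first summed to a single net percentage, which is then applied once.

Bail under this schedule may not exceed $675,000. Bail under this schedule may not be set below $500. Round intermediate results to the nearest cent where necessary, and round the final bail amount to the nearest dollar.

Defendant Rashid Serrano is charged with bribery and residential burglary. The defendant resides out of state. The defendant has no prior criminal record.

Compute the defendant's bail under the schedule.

Base amounts from the schedule: bribery $33,000; residential burglary $140,500.
Stacking rule: highest base plus $1,500 per additional charge. Highest is residential burglary at $140,500; 1 additional charge → +$1,500. Combined base = $142,000.
Net percentage adjustment: +10% −35% = −25%. $142,000 × 0.75 = $106,500.
$106,500 is within the $675,000 maximum.
$106,500 is at or above the $500 minimum.

$106,500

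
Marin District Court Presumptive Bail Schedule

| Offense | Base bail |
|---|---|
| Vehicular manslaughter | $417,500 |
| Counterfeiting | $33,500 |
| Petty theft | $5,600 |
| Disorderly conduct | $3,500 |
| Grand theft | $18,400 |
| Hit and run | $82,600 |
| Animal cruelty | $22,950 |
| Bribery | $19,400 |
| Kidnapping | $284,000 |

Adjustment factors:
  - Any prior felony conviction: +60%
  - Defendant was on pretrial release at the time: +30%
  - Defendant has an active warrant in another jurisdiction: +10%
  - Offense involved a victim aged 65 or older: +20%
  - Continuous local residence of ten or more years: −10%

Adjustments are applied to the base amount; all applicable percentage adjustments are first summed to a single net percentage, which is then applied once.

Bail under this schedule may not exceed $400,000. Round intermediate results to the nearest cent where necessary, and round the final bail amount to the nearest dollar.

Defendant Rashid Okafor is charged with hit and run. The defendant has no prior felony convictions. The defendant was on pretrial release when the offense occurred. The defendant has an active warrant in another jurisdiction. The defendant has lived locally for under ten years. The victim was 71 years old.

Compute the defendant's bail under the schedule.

$132,160

Base amounts from the schedule: hit and run $82,600.
Single charge. Combined base = $82,600.
Net percentage adjustment: +30% +10% +20% = +60%. $82,600 × 1.6 = $132,160.
$132,160 is within the $400,000 maximum.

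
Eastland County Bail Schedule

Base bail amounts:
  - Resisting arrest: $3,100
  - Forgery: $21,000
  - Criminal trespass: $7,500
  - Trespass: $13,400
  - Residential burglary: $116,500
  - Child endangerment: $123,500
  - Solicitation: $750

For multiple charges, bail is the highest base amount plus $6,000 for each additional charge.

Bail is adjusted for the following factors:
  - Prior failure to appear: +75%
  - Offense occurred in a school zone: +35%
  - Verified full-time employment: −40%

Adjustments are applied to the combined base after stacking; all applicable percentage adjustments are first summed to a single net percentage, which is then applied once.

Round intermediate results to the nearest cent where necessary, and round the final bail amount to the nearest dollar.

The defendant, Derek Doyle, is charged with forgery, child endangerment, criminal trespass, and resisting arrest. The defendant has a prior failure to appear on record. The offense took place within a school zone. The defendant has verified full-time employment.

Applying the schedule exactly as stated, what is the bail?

$240,550

Base amounts from the schedule: forgery $21,000; child endangerment $123,500; criminal trespass $7,500; resisting arrest $3,100.
Stacking rule: highest base plus $6,000 per additional charge. Highest is child endangerment at $123,500; 3 additional charges → +$18,000. Combined base = $141,500.
Net percentage adjustment: +75% +35% −40% = +70%. $141,500 × 1.7 = $240,550.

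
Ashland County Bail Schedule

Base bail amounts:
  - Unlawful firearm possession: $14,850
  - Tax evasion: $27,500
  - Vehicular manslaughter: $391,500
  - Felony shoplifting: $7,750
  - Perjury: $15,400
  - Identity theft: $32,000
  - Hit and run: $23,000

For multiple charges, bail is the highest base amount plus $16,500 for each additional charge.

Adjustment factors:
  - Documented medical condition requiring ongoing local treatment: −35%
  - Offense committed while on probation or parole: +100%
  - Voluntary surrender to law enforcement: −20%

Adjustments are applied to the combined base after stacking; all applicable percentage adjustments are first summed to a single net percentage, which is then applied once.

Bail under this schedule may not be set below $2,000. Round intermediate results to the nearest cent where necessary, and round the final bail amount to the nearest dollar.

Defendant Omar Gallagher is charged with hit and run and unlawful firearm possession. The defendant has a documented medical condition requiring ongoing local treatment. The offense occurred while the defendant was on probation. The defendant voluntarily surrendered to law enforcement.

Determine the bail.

Base amounts from the schedule: hit and run $23,000; unlawful firearm possession $14,850.
Stacking rule: highest base plus $16,500 per additional charge. Highest is hit and run at $23,000; 1 additional charge → +$16,500. Combined base = $39,500.
Net percentage adjustment: −35% +100% −20% = +45%. $39,500 × 1.45 = $57,275.
$57,275 is at or above the $2,000 minimum.

$57,275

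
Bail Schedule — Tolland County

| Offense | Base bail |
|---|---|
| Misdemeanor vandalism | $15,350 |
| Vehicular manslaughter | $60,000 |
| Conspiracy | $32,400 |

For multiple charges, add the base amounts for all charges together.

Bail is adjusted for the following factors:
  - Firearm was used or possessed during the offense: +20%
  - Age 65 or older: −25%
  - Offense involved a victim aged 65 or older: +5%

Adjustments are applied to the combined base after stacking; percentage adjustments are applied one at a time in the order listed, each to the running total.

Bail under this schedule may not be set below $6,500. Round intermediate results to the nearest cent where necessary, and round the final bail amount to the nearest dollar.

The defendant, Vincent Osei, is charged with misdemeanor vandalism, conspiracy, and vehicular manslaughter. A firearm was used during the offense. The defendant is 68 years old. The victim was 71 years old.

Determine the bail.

$101,824

Base amounts from the schedule: misdemeanor vandalism $15,350; conspiracy $32,400; vehicular manslaughter $60,000.
Stacking rule: sum of all bases. $15,350 + $32,400 + $60,000 = $107,750.
Firearm was used or possessed during the offense (+20%): $107,750 × 1.2 = $129,300.
Age 65 or older (−25%): $129,300 × 0.75 = $96,975.
Offense involved a victim aged 65 or older (+5%): $96,975 × 1.05 = $101,823.75.
$101,823.75 is at or above the $6,500 minimum.
Rounded to the nearest dollar: $101,824.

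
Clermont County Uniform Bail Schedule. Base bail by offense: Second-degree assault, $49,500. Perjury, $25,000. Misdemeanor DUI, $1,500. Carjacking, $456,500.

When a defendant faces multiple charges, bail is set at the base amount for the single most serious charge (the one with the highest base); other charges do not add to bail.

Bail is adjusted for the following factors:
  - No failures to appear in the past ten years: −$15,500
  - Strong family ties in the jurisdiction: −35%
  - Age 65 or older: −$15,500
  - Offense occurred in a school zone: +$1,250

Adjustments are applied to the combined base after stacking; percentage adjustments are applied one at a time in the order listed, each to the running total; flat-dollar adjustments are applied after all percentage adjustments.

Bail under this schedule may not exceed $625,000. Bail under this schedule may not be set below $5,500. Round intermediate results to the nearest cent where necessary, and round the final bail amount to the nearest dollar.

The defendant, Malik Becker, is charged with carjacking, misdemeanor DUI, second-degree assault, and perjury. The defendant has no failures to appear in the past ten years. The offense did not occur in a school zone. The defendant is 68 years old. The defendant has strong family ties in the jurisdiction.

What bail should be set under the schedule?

$265,725

Base amounts from the schedule: carjacking $456,500; misdemeanor DUI $1,500; second-degree assault $49,500; perjury $25,000.
Stacking rule: use the highest base only. Highest is carjacking at $456,500. Combined base = $456,500.
Strong family ties in the jurisdiction (−35%): $456,500 × 0.65 = $296,725.
No failures to appear in the past ten years (−$15,500 flat): $296,725 − $15,500 = $281,225.
Age 65 or older (−$15,500 flat): $281,225 − $15,500 = $265,725.
$265,725 is within the $625,000 maximum.
$265,725 is at or above the $5,500 minimum.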